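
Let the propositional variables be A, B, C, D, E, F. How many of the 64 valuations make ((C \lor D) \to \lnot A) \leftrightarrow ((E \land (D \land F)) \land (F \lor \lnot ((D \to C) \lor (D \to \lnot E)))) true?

Initial set: {(((C \lor D) \to \lnot A) \leftrightarrow ((E \land (D \land F)) \land (F \lor \lnot ((D \to C) \lor (D \to \lnot E)))))}.
(((C \lor D) \to \lnot A) \leftrightarrow ((E \land (D \land F)) \land (F \lor \lnot ((D \to C) \lor (D \to \lnot E))))): β-rule — branch into ((C \lor D) \to \lnot A), ((E \land (D \land F)) \land (F \lor \lnot ((D \to C) \lor (D \to \lnot E))))  //  \lnot ((C \lor D) \to \lnot A), \lnot ((E \land (D \land F)) \land (F \lor \lnot ((D \to C) \lor (D \to \lnot E)))).
  branch 1 (add ((C \lor D) \to \lnot A), ((E \land (D \land F)) \land (F \lor \lnot ((D \to C) \lor (D \to \lnot E))))):
    ((E \land (D \land F)) \land (F \lor \lnot ((D \to C) \lor (D \to \lnot E)))): α-rule — add (E \land (D \land F)), (F \lor \lnot ((D \to C) \lor (D \to \lnot E))).
    (E \land (D \land F)): α-rule — add E, (D \land F).
    (D \land F): α-rule — add D, F.
    ((C \lor D) \to \lnot A): β-rule — branch into \lnot (C \lor D)  //  \lnot A.
      branch 1.1 (add \lnot (C \lor D)):
        \lnot (C \lor D): α-rule — add \lnot C, \lnot D.
        × closes — contains both D and \lnot D.
      branch 1.2 (add \lnot A):
        (F \lor \lnot ((D \to C) \lor (D \to \lnot E))): β-rule — branch into F  //  \lnot ((D \to C) \lor (D \to \lnot E)).
          branch 1.2.1 (add F):
            ○ open, literals {A=false, D=true, E=true, F=true}.
          branch 1.2.2 (add \lnot ((D \to C) \lor (D \to \lnot E))):
            \lnot ((D \to C) \lor (D \to \lnot E)): α-rule — add \lnot (D \to C), \lnot (D \to \lnot E).
            \lnot (D \to C): α-rule — add D, \lnot C.
            \lnot (D \to \lnot E): α-rule — add D, \lnot \lnot E.
            ○ open, literals {A=false, C=false, D=true, E=true, F=true}.
  branch 2 (add \lnot ((C \lor D) \to \lnot A), \lnot ((E \land (D \land F)) \land (F \lor \lnot ((D \to C) \lor (D \to \lnot E))))):
    \lnot ((C \lor D) \to \lnot A): α-rule — add (C \lor D), \lnot \lnot A.
    \lnot ((E \land (D \land F)) \land (F \lor \lnot ((D \to C) \lor (D \to \lnot E)))): β-rule — branch into \lnot (E \land (D \land F))  //  \lnot (F \lor \lnot ((D \to C) \lor (D \to \lnot E))).
      branch 2.1 (add \lnot (E \land (D \land F))):
        (C \lor D): β-rule — branch into C  //  D.
          branch 2.1.1 (add C):
            \lnot (E \land (D \land F)): β-rule — branch into \lnot E  //  \lnot (D \land F).
              branch 2.1.1.1 (add \lnot E):
                ○ open, literals {A=true, C=true, E=false}.
              branch 2.1.1.2 (add \lnot (D \land F)):
                \lnot (D \land F): β-rule — branch into \lnot D  //  \lnot F.
                  branch 2.1.1.2.1 (add \lnot D):
                    ○ open, literals {A=true, C=true, D=false}.
                  branch 2.1.1.2.2 (add \lnot F):
                    ○ open, literals {A=true, C=true, F=false}.
          branch 2.1.2 (add D):
            \lnot (E \land (D \land F)): β-rule — branch into \lnot E  //  \lnot (D \land F).
              branch 2.1.2.1 (add \lnot E):
                ○ open, literals {A=true, D=true, E=false}.
              branch 2.1.2.2 (add \lnot (D \land F)):
                \lnot (D \land F): β-rule — branch into \lnot D  //  \lnot F.
                  branch 2.1.2.2.1 (add \lnot D):
                    × closes — contains both D and \lnot D.
                  branch 2.1.2.2.2 (add \lnot F):
                    ○ open, literals {A=true, D=true, F=false}.
      branch 2.2 (add \lnot (F \lor \lnot ((D \to C) \lor (D \to \lnot E)))):
        \lnot (F \lor \lnot ((D \to C) \lor (D \to \lnot E))): α-rule — add \lnot F, \lnot \lnot ((D \to C) \lor (D \to \lnot E)).
        (C \lor D): β-rule — branch into C  //  D.
          branch 2.2.1 (add C):
            \lnot \lnot ((D \to C) \lor (D \to \lnot E)): β-rule — branch into (D \to C)  //  (D \to \lnot E).
              branch 2.2.1.1 (add (D \to C)):
                (D \to C): β-rule — branch into \lnot D  //  C.
                  branch 2.2.1.1.1 (add \lnot D):
                    ○ open, literals {A=true, C=true, D=false, F=false}.
                  branch 2.2.1.1.2 (add C):
                    ○ open, literals {A=true, C=true, F=false}.
              branch 2.2.1.2 (add (D \to \lnot E)):
                (D \to \lnot E): β-rule — branch into \lnot D  //  \lnot E.
                  branch 2.2.1.2.1 (add \lnot D):
                    ○ open, literals {A=true, C=true, D=false, F=false}.
                  branch 2.2.1.2.2 (add \lnot E):
                    ○ open, literals {A=true, C=true, E=false, F=false}.
          branch 2.2.2 (add D):
            \lnot \lnot ((D \to C) \lor (D \to \lnot E)): β-rule — branch into (D \to C)  //  (D \to \lnot E).
              branch 2.2.2.1 (add (D \to C)):
                (D \to C): β-rule — branch into \lnot D  //  C.
                  branch 2.2.2.1.1 (add \lnot D):
                    × closes — contains both D and \lnot D.
                  branch 2.2.2.1.2 (add C):
                    ○ open, literals {A=true, C=true, D=true, F=false}.
              branch 2.2.2.2 (add (D \to \lnot E)):
                (D \to \lnot E): β-rule — branch into \lnot D  //  \lnot E.
                  branch 2.2.2.2.1 (add \lnot D):
                    × closes — contains both D and \lnot D.
                  branch 2.2.2.2.2 (add \lnot E):
                    ○ open, literals {A=true, D=true, E=false, F=false}.
4 branches closed, 13 open.
Each open branch fixes some atoms; the unmentioned ones are free. Counting distinct full assignments: branch {A=false, D=true, E=true, F=true} (B, C) contributes 4 new; branch {A=false, C=false, D=true, E=true, F=true} (B) contributes 0 new; branch {A=true, C=true, E=false} (B, D, F) contributes 8 new; branch {A=true, C=true, D=false} (B, E, F) contributes 4 new; branch {A=true, C=true, F=false} (B, D, E) contributes 2 new; branch {A=true, D=true, E=false} (B, C, F) contributes 4 new; branch {A=true, D=true, F=false} (B, C, E) contributes 2 new; branch {A=true, C=true, D=false, F=false} (B, E) contributes 0 new; branch {A=true, C=true, F=false} (B, D, E) contributes 0 new; branch {A=true, C=true, D=false, F=false} (B, E) contributes 0 new; branch {A=true, C=true, E=false, F=false} (B, D) contributes 0 new; branch {A=true, C=true, D=true, F=false} (B, E) contributes 0 new; branch {A=true, D=true, E=false, F=false} (B, C) contributes 0 new. Total: 24.

24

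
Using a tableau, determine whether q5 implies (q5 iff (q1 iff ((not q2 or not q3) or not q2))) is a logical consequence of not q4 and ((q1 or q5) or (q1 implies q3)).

No

Initial set: {(not q4 and ((q1 or q5) or (q1 implies q3))); not (q5 implies (q5 iff (q1 iff ((not q2 or not q3) or not q2))))}.
(not q4 and ((q1 or q5) or (q1 implies q3))): α-rule — add not q4, ((q1 or q5) or (q1 implies q3)).
not (q5 implies (q5 iff (q1 iff ((not q2 or not q3) or not q2)))): α-rule — add q5, not (q5 iff (q1 iff ((not q2 or not q3) or not q2))).
((q1 or q5) or (q1 implies q3)): β-rule — branch into (q1 or q5)  //  (q1 implies q3).
  branch 1 (add (q1 or q5)):
    not (q5 iff (q1 iff ((not q2 or not q3) or not q2))): β-rule — branch into q5, not (q1 iff ((not q2 or not q3) or not q2))  //  not q5, (q1 iff ((not q2 or not q3) or not q2)).
      branch 1.1 (add q5, not (q1 iff ((not q2 or not q3) or not q2))):
        (q1 or q5): β-rule — branch into q1  //  q5.
          branch 1.1.1 (add q1):
            not (q1 iff ((not q2 or not q3) or not q2)): β-rule — branch into q1, not ((not q2 or not q3) or not q2)  //  not q1, ((not q2 or not q3) or not q2).
              branch 1.1.1.1 (add q1, not ((not q2 or not q3) or not q2)):
                not ((not q2 or not q3) or not q2): α-rule — add not (not q2 or not q3), not not q2.
                not (not q2 or not q3): α-rule — add not not q2, not not q3.
                ○ open, literals {q1=true, q2=true, q3=true, q4=false, q5=true}.
              branch 1.1.1.2 (add not q1, ((not q2 or not q3) or not q2)):
                × closes — contains both q1 and not q1.
          branch 1.1.2 (add q5):
            not (q1 iff ((not q2 or not q3) or not q2)): β-rule — branch into q1, not ((not q2 or not q3) or not q2)  //  not q1, ((not q2 or not q3) or not q2).
              branch 1.1.2.1 (add q1, not ((not q2 or not q3) or not q2)):
                not ((not q2 or not q3) or not q2): α-rule — add not (not q2 or not q3), not not q2.
                not (not q2 or not q3): α-rule — add not not q2, not not q3.
                ○ open, literals {q1=true, q2=true, q3=true, q4=false, q5=true}.
              branch 1.1.2.2 (add not q1, ((not q2 or not q3) or not q2)):
                ((not q2 or not q3) or not q2): β-rule — branch into (not q2 or not q3)  //  not q2.
                  branch 1.1.2.2.1 (add (not q2 or not q3)):
                    (not q2 or not q3): β-rule — branch into not q2  //  not q3.
                      branch 1.1.2.2.1.1 (add not q2):
                        ○ open, literals {q1=false, q2=false, q4=false, q5=true}.
                      branch 1.1.2.2.1.2 (add not q3):
                        ○ open, literals {q1=false, q3=false, q4=false, q5=true}.
                  branch 1.1.2.2.2 (add not q2):
                    ○ open, literals {q1=false, q2=false, q4=false, q5=true}.
      branch 1.2 (add not q5, (q1 iff ((not q2 or not q3) or not q2))):
        × closes — contains both q5 and not q5.
  branch 2 (add (q1 implies q3)):
    not (q5 iff (q1 iff ((not q2 or not q3) or not q2))): β-rule — branch into q5, not (q1 iff ((not q2 or not q3) or not q2))  //  not q5, (q1 iff ((not q2 or not q3) or not q2)).
      branch 2.1 (add q5, not (q1 iff ((not q2 or not q3) or not q2))):
        (q1 implies q3): β-rule — branch into not q1  //  q3.
          branch 2.1.1 (add not q1):
            not (q1 iff ((not q2 or not q3) or not q2)): β-rule — branch into q1, not ((not q2 or not q3) or not q2)  //  not q1, ((not q2 or not q3) or not q2).
              branch 2.1.1.1 (add q1, not ((not q2 or not q3) or not q2)):
                × closes — contains both q1 and not q1.
              branch 2.1.1.2 (add not q1, ((not q2 or not q3) or not q2)):
                ((not q2 or not q3) or not q2): β-rule — branch into (not q2 or not q3)  //  not q2.
                  branch 2.1.1.2.1 (add (not q2 or not q3)):
                    (not q2 or not q3): β-rule — branch into not q2  //  not q3.
                      branch 2.1.1.2.1.1 (add not q2):
                        ○ open, literals {q1=false, q2=false, q4=false, q5=true}.
                      branch 2.1.1.2.1.2 (add not q3):
                        ○ open, literals {q1=false, q3=false, q4=false, q5=true}.
                  branch 2.1.1.2.2 (add not q2):
                    ○ open, literals {q1=false, q2=false, q4=false, q5=true}.
          branch 2.1.2 (add q3):
            not (q1 iff ((not q2 or not q3) or not q2)): β-rule — branch into q1, not ((not q2 or not q3) or not q2)  //  not q1, ((not q2 or not q3) or not q2).
              branch 2.1.2.1 (add q1, not ((not q2 or not q3) or not q2)):
                not ((not q2 or not q3) or not q2): α-rule — add not (not q2 or not q3), not not q2.
                not (not q2 or not q3): α-rule — add not not q2, not not q3.
                ○ open, literals {q1=true, q2=true, q3=true, q4=false, q5=true}.
              branch 2.1.2.2 (add not q1, ((not q2 or not q3) or not q2)):
                ((not q2 or not q3) or not q2): β-rule — branch into (not q2 or not q3)  //  not q2.
                  branch 2.1.2.2.1 (add (not q2 or not q3)):
                    (not q2 or not q3): β-rule — branch into not q2  //  not q3.
                      branch 2.1.2.2.1.1 (add not q2):
                        ○ open, literals {q1=false, q2=false, q3=true, q4=false, q5=true}.
                      branch 2.1.2.2.1.2 (add not q3):
                        × closes — contains both q3 and not q3.
                  branch 2.1.2.2.2 (add not q2):
                    ○ open, literals {q1=false, q2=false, q3=true, q4=false, q5=true}.
      branch 2.2 (add not q5, (q1 iff ((not q2 or not q3) or not q2))):
        × closes — contains both q5 and not q5.
5 branches closed, 11 open.
An open branch gives a countermodel: q1=true, q2=true, q3=true, q4=false, q5=true (unmentioned atoms arbitrary); the premises hold there but the conclusion fails.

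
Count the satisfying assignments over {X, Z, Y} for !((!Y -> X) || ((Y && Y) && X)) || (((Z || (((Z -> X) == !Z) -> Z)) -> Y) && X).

5

Initial set: {T (!((!Y -> X) || ((Y && Y) && X)) || (((Z || (((Z -> X) == !Z) -> Z)) -> Y) && X))}.
T (!((!Y -> X) || ((Y && Y) && X)) || (((Z || (((Z -> X) == !Z) -> Z)) -> Y) && X)): β-rule — branch into T !((!Y -> X) || ((Y && Y) && X))  //  T (((Z || (((Z -> X) == !Z) -> Z)) -> Y) && X).
  branch 1 (add T !((!Y -> X) || ((Y && Y) && X))):
    T !((!Y -> X) || ((Y && Y) && X)): α-rule — add F (!Y -> X), F ((Y && Y) && X).
    F (!Y -> X): α-rule — add T !Y, F X.
    F ((Y && Y) && X): β-rule — branch into F (Y && Y)  //  F X.
      branch 1.1 (add F (Y && Y)):
        F (Y && Y): β-rule — branch into F Y  //  F Y.
          branch 1.1.1 (add F Y):
            ○ open, literals {X=false, Y=false}.
          branch 1.1.2 (add F Y):
            ○ open, literals {X=false, Y=false}.
      branch 1.2 (add F X):
        ○ open, literals {X=false, Y=false}.
  branch 2 (add T (((Z || (((Z -> X) == !Z) -> Z)) -> Y) && X)):
    T (((Z || (((Z -> X) == !Z) -> Z)) -> Y) && X): α-rule — add T ((Z || (((Z -> X) == !Z) -> Z)) -> Y), T X.
    T ((Z || (((Z -> X) == !Z) -> Z)) -> Y): β-rule — branch into F (Z || (((Z -> X) == !Z) -> Z))  //  T Y.
      branch 2.1 (add F (Z || (((Z -> X) == !Z) -> Z))):
        F (Z || (((Z -> X) == !Z) -> Z)): α-rule — add F Z, F (((Z -> X) == !Z) -> Z).
        F (((Z -> X) == !Z) -> Z): α-rule — add T ((Z -> X) == !Z), F Z.
        T ((Z -> X) == !Z): β-rule — branch into T (Z -> X), T !Z  //  F (Z -> X), F !Z.
          branch 2.1.1 (add T (Z -> X), T !Z):
            T (Z -> X): β-rule — branch into F Z  //  T X.
              branch 2.1.1.1 (add F Z):
                ○ open, literals {X=true, Z=false}.
              branch 2.1.1.2 (add T X):
                ○ open, literals {X=true, Z=false}.
          branch 2.1.2 (add F (Z -> X), F !Z):
            × closes — contains both Z and !Z.
      branch 2.2 (add T Y):
        ○ open, literals {X=true, Y=true}.
1 branch closed, 6 open.
Each open branch fixes some atoms; the unmentioned ones are free. Counting distinct full assignments: branch {X=false, Y=false} (Z) contributes 2 new; branch {X=false, Y=false} (Z) contributes 0 new; branch {X=false, Y=false} (Z) contributes 0 new; branch {X=true, Z=false} (Y) contributes 2 new; branch {X=true, Z=false} (Y) contributes 0 new; branch {X=true, Y=true} (Z) contributes 1 new. Total: 5.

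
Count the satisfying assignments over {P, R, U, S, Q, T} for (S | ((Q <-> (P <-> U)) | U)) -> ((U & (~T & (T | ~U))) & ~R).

8

Initial set: {((S | ((Q <-> (P <-> U)) | U)) -> ((U & (~T & (T | ~U))) & ~R))}.
((S | ((Q <-> (P <-> U)) | U)) -> ((U & (~T & (T | ~U))) & ~R)): β-rule — branch into ~(S | ((Q <-> (P <-> U)) | U))  //  ((U & (~T & (T | ~U))) & ~R).
  branch 1 (add ~(S | ((Q <-> (P <-> U)) | U))):
    ~(S | ((Q <-> (P <-> U)) | U)): α-rule — add ~S, ~((Q <-> (P <-> U)) | U).
    ~((Q <-> (P <-> U)) | U): α-rule — add ~(Q <-> (P <-> U)), ~U.
    ~(Q <-> (P <-> U)): β-rule — branch into Q, ~(P <-> U)  //  ~Q, (P <-> U).
      branch 1.1 (add Q, ~(P <-> U)):
        ~(P <-> U): β-rule — branch into P, ~U  //  ~P, U.
          branch 1.1.1 (add P, ~U):
            ○ open, literals {P=T, Q=T, S=F, U=F}.
          branch 1.1.2 (add ~P, U):
            × closes — contains both U and ~U.
      branch 1.2 (add ~Q, (P <-> U)):
        (P <-> U): β-rule — branch into P, U  //  ~P, ~U.
          branch 1.2.1 (add P, U):
            × closes — contains both U and ~U.
          branch 1.2.2 (add ~P, ~U):
            ○ open, literals {P=F, Q=F, S=F, U=F}.
  branch 2 (add ((U & (~T & (T | ~U))) & ~R)):
    ((U & (~T & (T | ~U))) & ~R): α-rule — add (U & (~T & (T | ~U))), ~R.
    (U & (~T & (T | ~U))): α-rule — add U, (~T & (T | ~U)).
    (~T & (T | ~U)): α-rule — add ~T, (T | ~U).
    (T | ~U): β-rule — branch into T  //  ~U.
      branch 2.1 (add T):
        × closes — contains both T and ~T.
      branch 2.2 (add ~U):
        × closes — contains both U and ~U.
4 branches closed, 2 open.
Each open branch fixes some atoms; the unmentioned ones are free. Counting distinct full assignments: branch {P=T, Q=T, S=F, U=F} (R, T) contributes 4 new; branch {P=F, Q=F, S=F, U=F} (R, T) contributes 4 new. Total: 8.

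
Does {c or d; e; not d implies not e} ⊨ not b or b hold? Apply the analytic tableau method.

Initial set: {(c or d); e; (not d implies not e); not (not b or b)}.
not (not b or b): α-rule — add not not b, not b.
× closes — contains both b and not b.
All 1 branch closes.
Every branch closed, so the premises entail the conclusion.

Yes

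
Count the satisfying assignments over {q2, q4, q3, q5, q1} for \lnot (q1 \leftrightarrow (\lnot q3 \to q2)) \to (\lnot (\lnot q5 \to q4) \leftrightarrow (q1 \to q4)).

20

Initial set: {T (\lnot (q1 \leftrightarrow (\lnot q3 \to q2)) \to (\lnot (\lnot q5 \to q4) \leftrightarrow (q1 \to q4)))}.
T (\lnot (q1 \leftrightarrow (\lnot q3 \to q2)) \to (\lnot (\lnot q5 \to q4) \leftrightarrow (q1 \to q4))): β-rule — branch into F \lnot (q1 \leftrightarrow (\lnot q3 \to q2))  //  T (\lnot (\lnot q5 \to q4) \leftrightarrow (q1 \to q4)).
  branch 1 (add F \lnot (q1 \leftrightarrow (\lnot q3 \to q2))):
    F \lnot (q1 \leftrightarrow (\lnot q3 \to q2)): β-rule — branch into T q1, T (\lnot q3 \to q2)  //  F q1, F (\lnot q3 \to q2).
      branch 1.1 (add T q1, T (\lnot q3 \to q2)):
        T (\lnot q3 \to q2): β-rule — branch into F \lnot q3  //  T q2.
          branch 1.1.1 (add F \lnot q3):
            ○ open, literals {q1=true, q3=true}.
          branch 1.1.2 (add T q2):
            ○ open, literals {q1=true, q2=true}.
      branch 1.2 (add F q1, F (\lnot q3 \to q2)):
        F (\lnot q3 \to q2): α-rule — add T \lnot q3, F q2.
        ○ open, literals {q1=false, q2=false, q3=false}.
  branch 2 (add T (\lnot (\lnot q5 \to q4) \leftrightarrow (q1 \to q4))):
    T (\lnot (\lnot q5 \to q4) \leftrightarrow (q1 \to q4)): β-rule — branch into T \lnot (\lnot q5 \to q4), T (q1 \to q4)  //  F \lnot (\lnot q5 \to q4), F (q1 \to q4).
      branch 2.1 (add T \lnot (\lnot q5 \to q4), T (q1 \to q4)):
        T \lnot (\lnot q5 \to q4): α-rule — add T \lnot q5, F q4.
        T (q1 \to q4): β-rule — branch into F q1  //  T q4.
          branch 2.1.1 (add F q1):
            ○ open, literals {q1=false, q4=false, q5=false}.
          branch 2.1.2 (add T q4):
            × closes — contains both q4 and \lnot q4.
      branch 2.2 (add F \lnot (\lnot q5 \to q4), F (q1 \to q4)):
        F (q1 \to q4): α-rule — add T q1, F q4.
        F \lnot (\lnot q5 \to q4): β-rule — branch into F \lnot q5  //  T q4.
          branch 2.2.1 (add F \lnot q5):
            ○ open, literals {q1=true, q4=false, q5=true}.
          branch 2.2.2 (add T q4):
            × closes — contains both q4 and \lnot q4.
2 branches closed, 5 open.
Each open branch fixes some atoms; the unmentioned ones are free. Counting distinct full assignments: branch {q1=true, q3=true} (q2, q4, q5) contributes 8 new; branch {q1=true, q2=true} (q4, q3, q5) contributes 4 new; branch {q1=false, q2=false, q3=false} (q4, q5) contributes 4 new; branch {q1=false, q4=false, q5=false} (q2, q3) contributes 3 new; branch {q1=true, q4=false, q5=true} (q2, q3) contributes 1 new. Total: 20.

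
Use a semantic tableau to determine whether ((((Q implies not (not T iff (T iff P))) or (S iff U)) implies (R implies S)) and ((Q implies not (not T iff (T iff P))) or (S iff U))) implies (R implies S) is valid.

Valid

Assume the negation and expand:
Initial set: {not (((((Q implies not (not T iff (T iff P))) or (S iff U)) implies (R implies S)) and ((Q implies not (not T iff (T iff P))) or (S iff U))) implies (R implies S))}.
not (((((Q implies not (not T iff (T iff P))) or (S iff U)) implies (R implies S)) and ((Q implies not (not T iff (T iff P))) or (S iff U))) implies (R implies S)): α-rule — add ((((Q implies not (not T iff (T iff P))) or (S iff U)) implies (R implies S)) and ((Q implies not (not T iff (T iff P))) or (S iff U))), not (R implies S).
((((Q implies not (not T iff (T iff P))) or (S iff U)) implies (R implies S)) and ((Q implies not (not T iff (T iff P))) or (S iff U))): α-rule — add (((Q implies not (not T iff (T iff P))) or (S iff U)) implies (R implies S)), ((Q implies not (not T iff (T iff P))) or (S iff U)).
not (R implies S): α-rule — add R, not S.
(((Q implies not (not T iff (T iff P))) or (S iff U)) implies (R implies S)): β-rule — branch into not ((Q implies not (not T iff (T iff P))) or (S iff U))  //  (R implies S).
  branch 1 (add not ((Q implies not (not T iff (T iff P))) or (S iff U))):
    not ((Q implies not (not T iff (T iff P))) or (S iff U)): α-rule — add not (Q implies not (not T iff (T iff P))), not (S iff U).
    not (Q implies not (not T iff (T iff P))): α-rule — add Q, not not (not T iff (T iff P)).
    ((Q implies not (not T iff (T iff P))) or (S iff U)): β-rule — branch into (Q implies not (not T iff (T iff P)))  //  (S iff U).
      branch 1.1 (add (Q implies not (not T iff (T iff P)))):
        not (S iff U): β-rule — branch into S, not U  //  not S, U.
          branch 1.1.1 (add S, not U):
            × closes — contains both S and not S.
          branch 1.1.2 (add not S, U):
            not not (not T iff (T iff P)): β-rule — branch into not T, (T iff P)  //  not not T, not (T iff P).
              branch 1.1.2.1 (add not T, (T iff P)):
                (Q implies not (not T iff (T iff P))): β-rule — branch into not Q  //  not (not T iff (T iff P)).
                  branch 1.1.2.1.1 (add not Q):
                    × closes — contains both Q and not Q.
                  branch 1.1.2.1.2 (add not (not T iff (T iff P))):
                    (T iff P): β-rule — branch into T, P  //  not T, not P.
                      branch 1.1.2.1.2.1 (add T, P):
                        × closes — contains both T and not T.
                      branch 1.1.2.1.2.2 (add not T, not P):
                        not (not T iff (T iff P)): β-rule — branch into not T, not (T iff P)  //  not not T, (T iff P).
                          branch 1.1.2.1.2.2.1 (add not T, not (T iff P)):
                            not (T iff P): β-rule — branch into T, not P  //  not T, P.
                              branch 1.1.2.1.2.2.1.1 (add T, not P):
                                × closes — contains both T and not T.
                              branch 1.1.2.1.2.2.1.2 (add not T, P):
                                × closes — contains both P and not P.
                          branch 1.1.2.1.2.2.2 (add not not T, (T iff P)):
                            × closes — contains both T and not T.
              branch 1.1.2.2 (add not not T, not (T iff P)):
                (Q implies not (not T iff (T iff P))): β-rule — branch into not Q  //  not (not T iff (T iff P)).
                  branch 1.1.2.2.1 (add not Q):
                    × closes — contains both Q and not Q.
                  branch 1.1.2.2.2 (add not (not T iff (T iff P))):
                    not (T iff P): β-rule — branch into T, not P  //  not T, P.
                      branch 1.1.2.2.2.1 (add T, not P):
                        not (not T iff (T iff P)): β-rule — branch into not T, not (T iff P)  //  not not T, (T iff P).
                          branch 1.1.2.2.2.1.1 (add not T, not (T iff P)):
                            × closes — contains both T and not T.
                          branch 1.1.2.2.2.1.2 (add not not T, (T iff P)):
                            (T iff P): β-rule — branch into T, P  //  not T, not P.
                              branch 1.1.2.2.2.1.2.1 (add T, P):
                                × closes — contains both P and not P.
                              branch 1.1.2.2.2.1.2.2 (add not T, not P):
                                × closes — contains both T and not T.
                      branch 1.1.2.2.2.2 (add not T, P):
                        × closes — contains both T and not T.
      branch 1.2 (add (S iff U)):
        not (S iff U): β-rule — branch into S, not U  //  not S, U.
          branch 1.2.1 (add S, not U):
            × closes — contains both S and not S.
          branch 1.2.2 (add not S, U):
            not not (not T iff (T iff P)): β-rule — branch into not T, (T iff P)  //  not not T, not (T iff P).
              branch 1.2.2.1 (add not T, (T iff P)):
                (S iff U): β-rule — branch into S, U  //  not S, not U.
                  branch 1.2.2.1.1 (add S, U):
                    × closes — contains both S and not S.
                  branch 1.2.2.1.2 (add not S, not U):
                    × closes — contains both U and not U.
              branch 1.2.2.2 (add not not T, not (T iff P)):
                (S iff U): β-rule — branch into S, U  //  not S, not U.
                  branch 1.2.2.2.1 (add S, U):
                    × closes — contains both S and not S.
                  branch 1.2.2.2.2 (add not S, not U):
                    × closes — contains both U and not U.
  branch 2 (add (R implies S)):
    ((Q implies not (not T iff (T iff P))) or (S iff U)): β-rule — branch into (Q implies not (not T iff (T iff P)))  //  (S iff U).
      branch 2.1 (add (Q implies not (not T iff (T iff P)))):
        (R implies S): β-rule — branch into not R  //  S.
          branch 2.1.1 (add not R):
            × closes — contains both R and not R.
          branch 2.1.2 (add S):
            × closes — contains both S and not S.
      branch 2.2 (add (S iff U)):
        (R implies S): β-rule — branch into not R  //  S.
          branch 2.2.1 (add not R):
            × closes — contains both R and not R.
          branch 2.2.2 (add S):
            × closes — contains both S and not S.
All 20 branches close.
Every branch closed, so the negation is unsatisfiable and the formula is valid.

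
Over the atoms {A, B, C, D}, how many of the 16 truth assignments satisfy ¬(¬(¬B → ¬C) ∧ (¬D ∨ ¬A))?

13

Initial set: {¬(¬(¬B → ¬C) ∧ (¬D ∨ ¬A))}.
¬(¬(¬B → ¬C) ∧ (¬D ∨ ¬A)): β-rule — branch into ¬¬(¬B → ¬C)  //  ¬(¬D ∨ ¬A).
  branch 1 (add ¬¬(¬B → ¬C)):
    ¬¬(¬B → ¬C): β-rule — branch into ¬¬B  //  ¬C.
      branch 1.1 (add ¬¬B):
        ○ open, literals {B=1}.
      branch 1.2 (add ¬C):
        ○ open, literals {C=0}.
  branch 2 (add ¬(¬D ∨ ¬A)):
    ¬(¬D ∨ ¬A): α-rule — add ¬¬D, ¬¬A.
    ○ open, literals {A=1, D=1}.
0 branches closed, 3 open.
Each open branch fixes some atoms; the unmentioned ones are free. Counting distinct full assignments: branch {B=1} (A, C, D) contributes 8 new; branch {C=0} (A, B, D) contributes 4 new; branch {A=1, D=1} (B, C) contributes 1 new. Total: 13.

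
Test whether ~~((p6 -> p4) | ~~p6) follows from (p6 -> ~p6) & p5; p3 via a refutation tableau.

Yes

Initial set: {T ((p6 -> ~p6) & p5); T p3; F ~~((p6 -> p4) | ~~p6)}.
T ((p6 -> ~p6) & p5): α-rule — add T (p6 -> ~p6), T p5.
F ~~((p6 -> p4) | ~~p6): drop double negation, giving F ((p6 -> p4) | ~~p6).
F ((p6 -> p4) | ~~p6): α-rule — add F (p6 -> p4), F ~~p6.
F (p6 -> p4): α-rule — add T p6, F p4.
F ~~p6: drop double negation, giving F p6.
× closes — contains both p6 and ~p6.
All 1 branch closes.
Every branch closed, so the premises entail the conclusion.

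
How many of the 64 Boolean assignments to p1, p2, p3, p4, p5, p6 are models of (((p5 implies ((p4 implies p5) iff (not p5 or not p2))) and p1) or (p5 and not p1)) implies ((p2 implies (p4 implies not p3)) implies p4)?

Initial set: {((((p5 implies ((p4 implies p5) iff (not p5 or not p2))) and p1) or (p5 and not p1)) implies ((p2 implies (p4 implies not p3)) implies p4))}.
((((p5 implies ((p4 implies p5) iff (not p5 or not p2))) and p1) or (p5 and not p1)) implies ((p2 implies (p4 implies not p3)) implies p4)): β-rule — branch into not (((p5 implies ((p4 implies p5) iff (not p5 or not p2))) and p1) or (p5 and not p1))  //  ((p2 implies (p4 implies not p3)) implies p4).
  branch 1 (add not (((p5 implies ((p4 implies p5) iff (not p5 or not p2))) and p1) or (p5 and not p1))):
    not (((p5 implies ((p4 implies p5) iff (not p5 or not p2))) and p1) or (p5 and not p1)): α-rule — add not ((p5 implies ((p4 implies p5) iff (not p5 or not p2))) and p1), not (p5 and not p1).
    not ((p5 implies ((p4 implies p5) iff (not p5 or not p2))) and p1): β-rule — branch into not (p5 implies ((p4 implies p5) iff (not p5 or not p2)))  //  not p1.
      branch 1.1 (add not (p5 implies ((p4 implies p5) iff (not p5 or not p2)))):
        not (p5 implies ((p4 implies p5) iff (not p5 or not p2))): α-rule — add p5, not ((p4 implies p5) iff (not p5 or not p2)).
        not (p5 and not p1): β-rule — branch into not p5  //  not not p1.
          branch 1.1.1 (add not p5):
            × closes — contains both p5 and not p5.
          branch 1.1.2 (add not not p1):
            not ((p4 implies p5) iff (not p5 or not p2)): β-rule — branch into (p4 implies p5), not (not p5 or not p2)  //  not (p4 implies p5), (not p5 or not p2).
              branch 1.1.2.1 (add (p4 implies p5), not (not p5 or not p2)):
                not (not p5 or not p2): α-rule — add not not p5, not not p2.
                (p4 implies p5): β-rule — branch into not p4  //  p5.
                  branch 1.1.2.1.1 (add not p4):
                    ○ open, literals {p1=1, p2=1, p4=0, p5=1}.
                  branch 1.1.2.1.2 (add p5):
                    ○ open, literals {p1=1, p2=1, p5=1}.
              branch 1.1.2.2 (add not (p4 implies p5), (not p5 or not p2)):
                not (p4 implies p5): α-rule — add p4, not p5.
                × closes — contains both p5 and not p5.
      branch 1.2 (add not p1):
        not (p5 and not p1): β-rule — branch into not p5  //  not not p1.
          branch 1.2.1 (add not p5):
            ○ open, literals {p1=0, p5=0}.
          branch 1.2.2 (add not not p1):
            × closes — contains both p1 and not p1.
  branch 2 (add ((p2 implies (p4 implies not p3)) implies p4)):
    ((p2 implies (p4 implies not p3)) implies p4): β-rule — branch into not (p2 implies (p4 implies not p3))  //  p4.
      branch 2.1 (add not (p2 implies (p4 implies not p3))):
        not (p2 implies (p4 implies not p3)): α-rule — add p2, not (p4 implies not p3).
        not (p4 implies not p3): α-rule — add p4, not not p3.
        ○ open, literals {p2=1, p3=1, p4=1}.
      branch 2.2 (add p4):
        ○ open, literals {p4=1}.
3 branches closed, 5 open.
Each open branch fixes some atoms; the unmentioned ones are free. Counting distinct full assignments: branch {p1=1, p2=1, p4=0, p5=1} (p3, p6) contributes 4 new; branch {p1=1, p2=1, p5=1} (p3, p4, p6) contributes 4 new; branch {p1=0, p5=0} (p2, p3, p4, p6) contributes 16 new; branch {p2=1, p3=1, p4=1} (p1, p5, p6) contributes 4 new; branch {p4=1} (p1, p2, p3, p5, p6) contributes 16 new. Total: 44.

44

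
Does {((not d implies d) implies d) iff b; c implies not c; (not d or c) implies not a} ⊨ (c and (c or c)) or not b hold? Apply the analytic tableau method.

No

Initial set: {(((not d implies d) implies d) iff b); (c implies not c); ((not d or c) implies not a); not ((c and (c or c)) or not b)}.
not ((c and (c or c)) or not b): α-rule — add not (c and (c or c)), not not b.
(((not d implies d) implies d) iff b): β-rule — branch into ((not d implies d) implies d), b  //  not ((not d implies d) implies d), not b.
  branch 1 (add ((not d implies d) implies d), b):
    (c implies not c): β-rule — branch into not c  //  not c.
      branch 1.1 (add not c):
        ((not d or c) implies not a): β-rule — branch into not (not d or c)  //  not a.
          branch 1.1.1 (add not (not d or c)):
            not (not d or c): α-rule — add not not d, not c.
            not (c and (c or c)): β-rule — branch into not c  //  not (c or c).
              branch 1.1.1.1 (add not c):
                ((not d implies d) implies d): β-rule — branch into not (not d implies d)  //  d.
                  branch 1.1.1.1.1 (add not (not d implies d)):
                    not (not d implies d): α-rule — add not d, not d.
                    × closes — contains both d and not d.
                  branch 1.1.1.1.2 (add d):
                    ○ open, literals {b=true, c=false, d=true}.
              branch 1.1.1.2 (add not (c or c)):
                not (c or c): α-rule — add not c, not c.
                ((not d implies d) implies d): β-rule — branch into not (not d implies d)  //  d.
                  branch 1.1.1.2.1 (add not (not d implies d)):
                    not (not d implies d): α-rule — add not d, not d.
                    × closes — contains both d and not d.
                  branch 1.1.1.2.2 (add d):
                    ○ open, literals {b=true, c=false, d=true}.
          branch 1.1.2 (add not a):
            not (c and (c or c)): β-rule — branch into not c  //  not (c or c).
              branch 1.1.2.1 (add not c):
                ((not d implies d) implies d): β-rule — branch into not (not d implies d)  //  d.
                  branch 1.1.2.1.1 (add not (not d implies d)):
                    not (not d implies d): α-rule — add not d, not d.
                    ○ open, literals {a=false, b=true, c=false, d=false}.
                  branch 1.1.2.1.2 (add d):
                    ○ open, literals {a=false, b=true, c=false, d=true}.
              branch 1.1.2.2 (add not (c or c)):
                not (c or c): α-rule — add not c, not c.
                ((not d implies d) implies d): β-rule — branch into not (not d implies d)  //  d.
                  branch 1.1.2.2.1 (add not (not d implies d)):
                    not (not d implies d): α-rule — add not d, not d.
                    ○ open, literals {a=false, b=true, c=false, d=false}.
                  branch 1.1.2.2.2 (add d):
                    ○ open, literals {a=false, b=true, c=false, d=true}.
      branch 1.2 (add not c):
        ((not d or c) implies not a): β-rule — branch into not (not d or c)  //  not a.
          branch 1.2.1 (add not (not d or c)):
            not (not d or c): α-rule — add not not d, not c.
            not (c and (c or c)): β-rule — branch into not c  //  not (c or c).
              branch 1.2.1.1 (add not c):
                ((not d implies d) implies d): β-rule — branch into not (not d implies d)  //  d.
                  branch 1.2.1.1.1 (add not (not d implies d)):
                    not (not d implies d): α-rule — add not d, not d.
                    × closes — contains both d and not d.
                  branch 1.2.1.1.2 (add d):
                    ○ open, literals {b=true, c=false, d=true}.
              branch 1.2.1.2 (add not (c or c)):
                not (c or c): α-rule — add not c, not c.
                ((not d implies d) implies d): β-rule — branch into not (not d implies d)  //  d.
                  branch 1.2.1.2.1 (add not (not d implies d)):
                    not (not d implies d): α-rule — add not d, not d.
                    × closes — contains both d and not d.
                  branch 1.2.1.2.2 (add d):
                    ○ open, literals {b=true, c=false, d=true}.
          branch 1.2.2 (add not a):
            not (c and (c or c)): β-rule — branch into not c  //  not (c or c).
              branch 1.2.2.1 (add not c):
                ((not d implies d) implies d): β-rule — branch into not (not d implies d)  //  d.
                  branch 1.2.2.1.1 (add not (not d implies d)):
                    not (not d implies d): α-rule — add not d, not d.
                    ○ open, literals {a=false, b=true, c=false, d=false}.
                  branch 1.2.2.1.2 (add d):
                    ○ open, literals {a=false, b=true, c=false, d=true}.
              branch 1.2.2.2 (add not (c or c)):
                not (c or c): α-rule — add not c, not c.
                ((not d implies d) implies d): β-rule — branch into not (not d implies d)  //  d.
                  branch 1.2.2.2.1 (add not (not d implies d)):
                    not (not d implies d): α-rule — add not d, not d.
                    ○ open, literals {a=false, b=true, c=false, d=false}.
                  branch 1.2.2.2.2 (add d):
                    ○ open, literals {a=false, b=true, c=false, d=true}.
  branch 2 (add not ((not d implies d) implies d), not b):
    × closes — contains both b and not b.
5 branches closed, 12 open.
An open branch gives a countermodel: b=true, c=false, d=true (unmentioned atoms arbitrary); the premises hold there but the conclusion fails.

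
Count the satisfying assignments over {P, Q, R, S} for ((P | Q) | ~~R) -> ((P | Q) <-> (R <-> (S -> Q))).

Initial set: {T (((P | Q) | ~~R) -> ((P | Q) <-> (R <-> (S -> Q))))}.
T (((P | Q) | ~~R) -> ((P | Q) <-> (R <-> (S -> Q)))): β-rule — branch into F ((P | Q) | ~~R)  //  T ((P | Q) <-> (R <-> (S -> Q))).
  branch 1 (add F ((P | Q) | ~~R)):
    F ((P | Q) | ~~R): α-rule — add F (P | Q), F ~~R.
    F (P | Q): α-rule — add F P, F Q.
    F ~~R: drop double negation, giving F R.
    ○ open, literals {P=0, Q=0, R=0}.
  branch 2 (add T ((P | Q) <-> (R <-> (S -> Q)))):
    T ((P | Q) <-> (R <-> (S -> Q))): β-rule — branch into T (P | Q), T (R <-> (S -> Q))  //  F (P | Q), F (R <-> (S -> Q)).
      branch 2.1 (add T (P | Q), T (R <-> (S -> Q))):
        T (P | Q): β-rule — branch into T P  //  T Q.
          branch 2.1.1 (add T P):
            T (R <-> (S -> Q)): β-rule — branch into T R, T (S -> Q)  //  F R, F (S -> Q).
              branch 2.1.1.1 (add T R, T (S -> Q)):
                T (S -> Q): β-rule — branch into F S  //  T Q.
                  branch 2.1.1.1.1 (add F S):
                    ○ open, literals {P=1, R=1, S=0}.
                  branch 2.1.1.1.2 (add T Q):
                    ○ open, literals {P=1, Q=1, R=1}.
              branch 2.1.1.2 (add F R, F (S -> Q)):
                F (S -> Q): α-rule — add T S, F Q.
                ○ open, literals {P=1, Q=0, R=0, S=1}.
          branch 2.1.2 (add T Q):
            T (R <-> (S -> Q)): β-rule — branch into T R, T (S -> Q)  //  F R, F (S -> Q).
              branch 2.1.2.1 (add T R, T (S -> Q)):
                T (S -> Q): β-rule — branch into F S  //  T Q.
                  branch 2.1.2.1.1 (add F S):
                    ○ open, literals {Q=1, R=1, S=0}.
                  branch 2.1.2.1.2 (add T Q):
                    ○ open, literals {Q=1, R=1}.
              branch 2.1.2.2 (add F R, F (S -> Q)):
                F (S -> Q): α-rule — add T S, F Q.
                × closes — contains both Q and ~Q.
      branch 2.2 (add F (P | Q), F (R <-> (S -> Q))):
        F (P | Q): α-rule — add F P, F Q.
        F (R <-> (S -> Q)): β-rule — branch into T R, F (S -> Q)  //  F R, T (S -> Q).
          branch 2.2.1 (add T R, F (S -> Q)):
            F (S -> Q): α-rule — add T S, F Q.
            ○ open, literals {P=0, Q=0, R=1, S=1}.
          branch 2.2.2 (add F R, T (S -> Q)):
            T (S -> Q): β-rule — branch into F S  //  T Q.
              branch 2.2.2.1 (add F S):
                ○ open, literals {P=0, Q=0, R=0, S=0}.
              branch 2.2.2.2 (add T Q):
                × closes — contains both Q and ~Q.
2 branches closed, 8 open.
Each open branch fixes some atoms; the unmentioned ones are free. Counting distinct full assignments: branch {P=0, Q=0, R=0} (S) contributes 2 new; branch {P=1, R=1, S=0} (Q) contributes 2 new; branch {P=1, Q=1, R=1} (S) contributes 1 new; branch {P=1, Q=0, R=0, S=1} (none free) contributes 1 new; branch {Q=1, R=1, S=0} (P) contributes 1 new; branch {Q=1, R=1} (P, S) contributes 1 new; branch {P=0, Q=0, R=1, S=1} (none free) contributes 1 new; branch {P=0, Q=0, R=0, S=0} (none free) contributes 0 new. Total: 9.

9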